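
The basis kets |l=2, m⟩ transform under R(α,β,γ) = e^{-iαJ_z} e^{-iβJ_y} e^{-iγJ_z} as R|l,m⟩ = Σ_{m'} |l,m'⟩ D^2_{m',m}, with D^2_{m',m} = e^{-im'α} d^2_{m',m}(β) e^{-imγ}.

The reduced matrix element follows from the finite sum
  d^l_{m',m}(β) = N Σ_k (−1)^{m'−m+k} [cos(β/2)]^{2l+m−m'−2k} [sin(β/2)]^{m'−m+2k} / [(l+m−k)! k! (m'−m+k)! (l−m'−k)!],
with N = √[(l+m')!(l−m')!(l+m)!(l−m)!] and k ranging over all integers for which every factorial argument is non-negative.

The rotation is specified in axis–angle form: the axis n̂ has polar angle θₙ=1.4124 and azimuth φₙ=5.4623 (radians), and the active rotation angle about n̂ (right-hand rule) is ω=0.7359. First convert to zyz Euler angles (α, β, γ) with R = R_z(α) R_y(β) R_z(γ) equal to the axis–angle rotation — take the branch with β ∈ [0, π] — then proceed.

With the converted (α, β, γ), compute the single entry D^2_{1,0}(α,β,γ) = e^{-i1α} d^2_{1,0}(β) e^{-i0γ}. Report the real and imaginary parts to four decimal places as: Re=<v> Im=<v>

Axis–angle → zyz. n̂ = (sinθₙcosφₙ, sinθₙsinφₙ, cosθₙ) = (+0.673041, -0.722589, +0.157735), ω = 0.7359.
R = I cosω + sinω [n̂]ₓ + (1−cosω) n̂n̂ᵀ gives
  R = [+0.858447, -0.231730, -0.457569; -0.019970, +0.876341, -0.481276; +0.512513, +0.422288, +0.747665]
β = atan2(√(R₁₃²+R₂₃²), R₃₃) = 0.726257; α = atan2(R₂₃, R₁₃) mod 2π = 3.952237; γ = atan2(R₃₂, −R₃₁) mod 2π = 2.452415
First d^2_{1,0}(β=0.7263), then the phase factors e^{-i(1)α} and e^{-i(0)γ}:
c=cos(0.726257/2)=0.934790, s=sin(0.726257/2)=0.355200; N=√[6·1·2·2]=4.898979
k: max(0,(0)−(1))=0 … min(2+(0),2−(1))=1
  k=0: (−1)^1·4.8990/(2)·0.9348^3·0.3552^1 = -0.710709
  k=1: (−1)^2·4.8990/(2)·0.9348^1·0.3552^3 = +0.102615
d^2_{1,0}(0.7263) = -0.710709 +0.102615 = -0.608094
Phases: e^{-i·(1)·3.9522}=-0.689032+0.724731i, e^{-i·(0)·2.4524}=+1.000000+0.000000i ⇒ D=+0.418996-0.440704i

Re=0.4190 Im=-0.4407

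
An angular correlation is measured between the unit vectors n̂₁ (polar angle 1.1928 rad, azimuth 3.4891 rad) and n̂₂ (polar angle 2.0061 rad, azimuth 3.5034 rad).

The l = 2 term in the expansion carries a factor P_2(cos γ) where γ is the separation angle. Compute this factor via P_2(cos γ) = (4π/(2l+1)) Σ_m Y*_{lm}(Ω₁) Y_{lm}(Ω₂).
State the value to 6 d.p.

Expand P_2 via completeness: Σ_{m} conj(Y_{2,m}) at Ω₁ times Y_{2,m} at Ω₂ —
  m=-2: Y*=+0.256267+0.213676i  Y=+0.238005-0.210274i  product +0.105923-0.003030i
  m=-1: Y*=-0.249149-0.090243i  Y=+0.276268-0.104558i  product -0.078267+0.001119i
  m=+0: Y*=-0.186518-0.000000i  Y=-0.147144+0.000000i  product +0.027445+0.000000i
  m=+1: Y*=+0.249149-0.090243i  Y=-0.276268-0.104558i  product -0.078267-0.001119i
  m=+2: Y*=+0.256267-0.213676i  Y=+0.238005+0.210274i  product +0.105923+0.003030i
Total Σ_m = +0.082757+0.000000i. Multiply by 2.513274: +0.207991+0.000000i. P_2(cos γ) = 0.207991

0.207991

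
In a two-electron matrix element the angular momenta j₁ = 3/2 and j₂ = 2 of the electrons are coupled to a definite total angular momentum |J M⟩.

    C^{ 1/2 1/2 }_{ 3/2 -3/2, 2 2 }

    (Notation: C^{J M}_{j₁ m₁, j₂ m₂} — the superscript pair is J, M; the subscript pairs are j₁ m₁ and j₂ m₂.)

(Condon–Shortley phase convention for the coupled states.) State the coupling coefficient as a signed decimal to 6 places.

j₁+j₂−J=3  J+j₁−j₂=0  J−j₁+j₂=1  j₁+j₂+J+1=5
(j₁±m₁, j₂±m₂, J±M) = (0,3,4,0,1,0)
P² = 72/5
sum k=3..3:
  [3] −1/6 = -1/6
S = -1/6
C² = P²·S² = 2/5 ; C = -0.632456

-0.632456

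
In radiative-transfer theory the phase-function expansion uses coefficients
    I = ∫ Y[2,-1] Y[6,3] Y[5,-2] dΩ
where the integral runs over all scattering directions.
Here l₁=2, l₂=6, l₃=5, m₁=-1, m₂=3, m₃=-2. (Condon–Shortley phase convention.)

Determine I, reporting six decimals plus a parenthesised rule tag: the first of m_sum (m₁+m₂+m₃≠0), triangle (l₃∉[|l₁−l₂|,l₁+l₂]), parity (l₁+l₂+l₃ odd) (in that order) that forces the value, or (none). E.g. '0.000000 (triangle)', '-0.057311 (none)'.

0.000000 (parity)

Σlᵢ=13 odd — θ-integrand is odd under cosθ→−cosθ; I=0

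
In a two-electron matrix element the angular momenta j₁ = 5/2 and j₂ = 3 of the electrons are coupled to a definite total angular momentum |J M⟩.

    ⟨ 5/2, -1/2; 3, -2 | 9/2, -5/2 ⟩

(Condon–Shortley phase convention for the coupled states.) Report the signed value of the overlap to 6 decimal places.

√[10·1!4!5!/11! · 2!3!1!5!2!7!] = √(115200/11)
  +(−1)^0/∏(0,1,3,1,1,4)! = 1/144  (running 1/144)
  +(−1)^1/∏(1,0,2,0,2,5)! = -1/480  (running 7/1440)
⟨..|..⟩ = √(115200/11)·(7/1440) = +0.497468

+0.497468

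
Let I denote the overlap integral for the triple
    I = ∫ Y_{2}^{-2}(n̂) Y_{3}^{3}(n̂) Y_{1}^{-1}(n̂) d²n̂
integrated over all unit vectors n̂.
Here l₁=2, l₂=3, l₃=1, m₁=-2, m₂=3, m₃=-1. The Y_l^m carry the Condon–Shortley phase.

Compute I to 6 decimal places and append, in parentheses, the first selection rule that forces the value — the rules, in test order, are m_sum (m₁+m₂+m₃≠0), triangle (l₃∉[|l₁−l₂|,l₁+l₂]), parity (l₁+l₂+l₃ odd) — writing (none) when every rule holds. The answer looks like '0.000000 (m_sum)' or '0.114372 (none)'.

-0.319865 (none)

Checks pass: Σm=0; 6 even; l₃=1∈[1,5].
(2·2+1)(2·3+1)(2·1+1) = 105
Δ: 4! 0! 2! / 7! → 1/105
sum: t=2:+1/4 = 1/4
3j²(2 3 1; 0 0 0) = Δ·Π!·Σ² = 3/35  (sign -1)
sum: t=4:+1/48 = 1/48
3j²(2 3 1; -2 3 -1) = Δ·Π!·Σ² = 1/7  (sign +1)
combine: 4πI² = 105·3/35·1/7 = 9/7
take √, sign -1: I = -0.31986543
No selection rule forces the value: the integral is nonzero (none).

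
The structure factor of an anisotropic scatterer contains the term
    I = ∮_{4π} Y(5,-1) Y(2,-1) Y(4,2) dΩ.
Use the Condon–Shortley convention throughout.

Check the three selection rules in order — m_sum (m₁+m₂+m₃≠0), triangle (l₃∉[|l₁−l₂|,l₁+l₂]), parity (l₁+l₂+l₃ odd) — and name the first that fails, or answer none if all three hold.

parity

Σmᵢ = 0  ✓
l₃∈[|l₁−l₂|,l₁+l₂]=[3,7], have l₃=4  ✓
Σlᵢ = 11 ⇒ odd  ✗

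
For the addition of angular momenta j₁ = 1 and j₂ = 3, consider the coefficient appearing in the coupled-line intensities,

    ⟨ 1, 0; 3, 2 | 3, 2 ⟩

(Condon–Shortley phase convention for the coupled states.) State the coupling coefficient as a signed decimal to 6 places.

−√(1/3) ≈ -0.577350

j₁+j₂−J=1  J+j₁−j₂=1  J−j₁+j₂=5  j₁+j₂+J+1=8
(j₁±m₁, j₂±m₂, J±M) = (1,1,5,1,5,1)
P² = 300
sum k=0..1:
  [0] +1/120 = 1/120
  [1] −1/24 = -1/24
S = -1/30
C² = P²·S² = 1/3 ; C = -0.577350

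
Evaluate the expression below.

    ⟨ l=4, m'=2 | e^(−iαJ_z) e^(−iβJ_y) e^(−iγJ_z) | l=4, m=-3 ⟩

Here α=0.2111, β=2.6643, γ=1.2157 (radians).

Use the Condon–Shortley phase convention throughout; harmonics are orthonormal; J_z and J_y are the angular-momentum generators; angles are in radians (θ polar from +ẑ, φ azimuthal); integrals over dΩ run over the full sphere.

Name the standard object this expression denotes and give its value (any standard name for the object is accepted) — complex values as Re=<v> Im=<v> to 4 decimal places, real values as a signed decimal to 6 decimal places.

Wigner D-matrix element, Re=-0.5928 Im=-0.0495

This is a Wigner D-matrix element — the rotation-matrix element ⟨l m'| R(α,β,γ) |l m⟩ in the angular-momentum basis.
D^4_{2,-3}(0.2111,2.6643,1.2157) = e^{-i·2·0.2111}·d^4_{2,-3}(2.6643)·e^{-i·-3·1.2157}. Compute d first:
Half-angle: c=0.236388, s=0.971659. N=√(720·2·1·5040)=2693.993318
Admissible k: 0..1 (factorial args all ≥0)
  k=0: (−1)^5·2693.9933/(240)·0.2364^3·0.9717^5 = -0.128419
  k=1: (−1)^6·2693.9933/(720)·0.2364^1·0.9717^7 = +0.723245
d^4_{2,-3}(2.6643) = -0.128419 +0.723245 = +0.594826
Attach z-rotation phases: D = e^{-i(2)(0.2111)}·(+0.594826)·e^{-i(-3)(1.2157)} = -0.592763-0.049496i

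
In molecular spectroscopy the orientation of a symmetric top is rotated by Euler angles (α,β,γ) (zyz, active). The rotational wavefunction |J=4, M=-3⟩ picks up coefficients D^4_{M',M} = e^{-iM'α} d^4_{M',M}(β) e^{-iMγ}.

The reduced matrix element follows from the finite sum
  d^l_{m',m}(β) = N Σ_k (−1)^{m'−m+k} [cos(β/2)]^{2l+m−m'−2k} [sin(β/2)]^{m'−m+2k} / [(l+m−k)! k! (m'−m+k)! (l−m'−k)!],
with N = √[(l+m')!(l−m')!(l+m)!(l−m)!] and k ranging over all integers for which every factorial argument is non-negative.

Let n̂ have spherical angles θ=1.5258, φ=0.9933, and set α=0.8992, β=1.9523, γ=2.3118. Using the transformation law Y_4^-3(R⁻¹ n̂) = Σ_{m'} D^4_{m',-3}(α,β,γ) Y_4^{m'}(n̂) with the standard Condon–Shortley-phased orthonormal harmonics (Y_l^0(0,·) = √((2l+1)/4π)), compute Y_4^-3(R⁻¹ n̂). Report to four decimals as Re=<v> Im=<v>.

Need the full column D^4_{m',-3} for m'=−4..4 at α=0.8992, β=1.9523, γ=2.3118.
cos(β/2)=0.560216, sin(β/2)=0.828347
d^4_{-4,-3}: single k=1 term ⇒ +0.040574;  D = -0.018135-0.036295i
d^4_{-3,-3}: k∈[0..1] ⇒ +0.009702 -0.148475 = -0.138774;  D = +0.135776+0.028687i
d^4_{-2,-3}: k∈[0..1] ⇒ -0.053674 +0.352045 = +0.298371;  D = -0.229932+0.190149i
d^4_{-1,-3}: k∈[0..1] ⇒ +0.168355 -0.613464 = -0.445109;  D = -0.008626-0.445025i
d^4_{0,-3}: k∈[0..1] ⇒ -0.371088 +0.811317 = +0.440229;  D = +0.349868+0.267196i
d^4_{1,-3}: k∈[0..1] ⇒ +0.613464 -0.804737 = -0.191273;  D = -0.185468+0.046763i
d^4_{2,-3}: k∈[0..1] ⇒ -0.769683 +0.560924 = -0.208759;  D = -0.086002+0.190221i
d^4_{3,-3}: k∈[0..1] ⇒ +0.709711 -0.221665 = +0.488046;  D = -0.223024-0.434108i
d^4_{4,-3}: single k=0 term ⇒ -0.424019;  D = +0.415817+0.082996i
Y_4^{m'}(θ=1.5258,φ=0.9933) and Σ D·Y over m':
  (-0.0181-0.0363i)·(-0.2969+0.3257i)  (+0.1358+0.0287i)·(-0.0554-0.0090i)  (-0.2299+0.1901i)·(+0.1329+0.3011i)  (-0.0086-0.4450i)·(-0.0347+0.0532i)  (+0.3499+0.2672i)·(+0.3110+0.0000i)  (-0.1855+0.0468i)·(+0.0347+0.0532i)  (-0.0860+0.1902i)·(+0.1329-0.3011i)  (-0.2230-0.4341i)·(+0.0554-0.0090i)  (+0.4158+0.0830i)·(-0.2969-0.3257i)
Y_4^-3(R⁻¹ n̂) = -0.020902-0.083025i

Re=-0.0209 Im=-0.0830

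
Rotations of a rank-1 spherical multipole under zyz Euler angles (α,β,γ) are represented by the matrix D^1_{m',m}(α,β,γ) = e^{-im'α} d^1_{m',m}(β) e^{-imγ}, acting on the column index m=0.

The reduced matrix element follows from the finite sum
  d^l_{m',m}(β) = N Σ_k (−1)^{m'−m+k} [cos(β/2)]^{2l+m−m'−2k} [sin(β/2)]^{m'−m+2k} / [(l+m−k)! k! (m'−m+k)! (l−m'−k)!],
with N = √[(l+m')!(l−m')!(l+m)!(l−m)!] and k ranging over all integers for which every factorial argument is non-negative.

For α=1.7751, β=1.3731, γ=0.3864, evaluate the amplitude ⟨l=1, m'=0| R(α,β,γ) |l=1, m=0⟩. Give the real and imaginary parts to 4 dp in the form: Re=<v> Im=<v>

First d^1_{0,0}(β=1.3731), then the phase factors e^{-i(0)α} and e^{-i(0)γ}:
With c≡cos(β/2)=0.773437 and s≡sin(β/2)=0.633873, N=[1·1·1·1]^{1/2}=1.000000
The bounds max(0,m−m')=0 and min(l+m,l−m')=1 give 2 terms
  k=0: (−1)^0·1.0000/(1)·0.7734^2·0.6339^0 = +0.598206
  k=1: (−1)^1·1.0000/(1)·0.7734^0·0.6339^2 = -0.401794
d^1_{0,0}(1.3731) = +0.598206 -0.401794 = +0.196411
Phases: e^{-i·(0)·1.7751}=+1.000000+0.000000i, e^{-i·(0)·0.3864}=+1.000000+0.000000i ⇒ D=+0.196411+0.000000i

Re=0.1964 Im=0.0000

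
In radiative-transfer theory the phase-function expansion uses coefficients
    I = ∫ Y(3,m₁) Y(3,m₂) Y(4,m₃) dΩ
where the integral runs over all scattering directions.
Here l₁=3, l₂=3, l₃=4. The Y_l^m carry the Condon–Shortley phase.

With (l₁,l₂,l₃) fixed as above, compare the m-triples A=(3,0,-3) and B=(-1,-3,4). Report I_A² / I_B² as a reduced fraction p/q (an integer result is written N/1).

l's match ⇒ only the (l;m) 3-j factors differ between A and B.
A: triangle coeff Δ(3,3,4) = 1/34650; Σ_t [0,0]: t=0:+1/288 = 1/288; (3j)²=1/22 [(3 3 4; 3 0 -3)], sign=-1
B: triangle coeff Δ(3,3,4) = 1/34650; Σ_t [0,0]: t=0:+1/1152 = 1/1152; (3j)²=1/33 [(3 3 4; -1 -3 4)], sign=+1
I_A²/I_B² = (1/22)/(1/33) = 3/2

3/2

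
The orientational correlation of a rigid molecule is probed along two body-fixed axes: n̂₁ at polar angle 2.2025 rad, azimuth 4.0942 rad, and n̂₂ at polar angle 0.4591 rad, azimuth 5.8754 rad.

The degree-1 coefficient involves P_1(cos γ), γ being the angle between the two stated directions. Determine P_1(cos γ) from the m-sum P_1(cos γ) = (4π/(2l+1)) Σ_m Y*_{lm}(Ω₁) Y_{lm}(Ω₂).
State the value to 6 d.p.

Summing Y*_{l m}(θ₁,φ₁)·Y_{l m}(θ₂,φ₂) over m ∈ [−1, 1]; prefactor 4π/(2·1+1) = 4.188790:
  m=-1: Y*=(-0.161594, -0.227220)  Y=(0.140549, 0.060717)  product (-0.008916, -0.041747)
  m=+0: Y*=(-0.288530, -0.000000)  Y=(0.438009, 0.000000)  product (-0.126379, -0.000000)
  m=+1: Y*=(0.161594, -0.227220)  Y=(-0.140549, 0.060717)  product (-0.008916, 0.041747)
Accumulated sum (-0.144210, 0.000000); after 4π/(2l+1) scaling, (-0.604065, 0.000000) ⇒ P_1 = -0.604065

-0.604065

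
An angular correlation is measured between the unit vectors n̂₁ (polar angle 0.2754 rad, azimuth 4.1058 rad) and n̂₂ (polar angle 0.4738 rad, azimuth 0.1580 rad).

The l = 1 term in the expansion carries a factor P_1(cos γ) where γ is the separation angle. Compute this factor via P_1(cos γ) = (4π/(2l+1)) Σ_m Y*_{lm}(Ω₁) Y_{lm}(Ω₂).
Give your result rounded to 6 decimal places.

Addition theorem: P_1(cos γ) = (4π/3) Σ_m Y*_{lm}(Ω₁) Y_{lm}(Ω₂), m = −1…1:
  m=-1: Y*=-0.053558-0.077190i  Y=+0.155675-0.024803i  product -0.010252-0.010688i
  m=+0: Y*=+0.470190-0.000000i  Y=+0.434778+0.000000i  product +0.204429+0.000000i
  m=+1: Y*=+0.053558-0.077190i  Y=-0.155675-0.024803i  product -0.010252+0.010688i
Accumulated sum +0.183924+0.000000i; after 4π/(2l+1) scaling, +0.770419+0.000000i ⇒ P_1 = 0.770419

0.770419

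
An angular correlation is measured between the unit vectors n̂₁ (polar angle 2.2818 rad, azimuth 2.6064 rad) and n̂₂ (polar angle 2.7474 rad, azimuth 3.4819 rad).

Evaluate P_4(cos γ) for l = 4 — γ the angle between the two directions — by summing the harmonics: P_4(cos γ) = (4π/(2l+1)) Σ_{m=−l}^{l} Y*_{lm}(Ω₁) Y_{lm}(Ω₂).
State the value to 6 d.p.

-0.264085

Expand P_4 via completeness: Σ_{m} conj(Y_{4,m}) at Ω₁ times Y_{4,m} at Ω₂ —
  [-4]  conj(Y_{4,-4})(Ω₁) = -0.078710-0.122806i ; Y_{4,-4}(Ω₂) = +0.002003-0.009418i ; Δ = -0.001314+0.000495i
  [-3]  conj(Y_{4,-3})(Ω₁) = -0.012357-0.355120i ; Y_{4,-3}(Ω₂) = +0.034213-0.055819i ; Δ = -0.020245-0.011460i
  [-2]  conj(Y_{4,-2})(Ω₁) = +0.182556-0.333840i ; Y_{4,-2}(Ω₂) = +0.190498-0.154242i ; Δ = -0.016716-0.091754i
  [-1]  conj(Y_{4,-1})(Ω₁) = -0.003791+0.002248i ; Y_{4,-1}(Ω₂) = +0.469275-0.166162i ; Δ = -0.001406+0.001685i
  [+0]  conj(Y_{4,0})(Ω₁) = -0.362666-0.000000i ; Y_{4,0}(Ω₂) = +0.302689+0.000000i ; Δ = -0.109775-0.000000i
  [+1]  conj(Y_{4,1})(Ω₁) = +0.003791+0.002248i ; Y_{4,1}(Ω₂) = -0.469275-0.166162i ; Δ = -0.001406-0.001685i
  [+2]  conj(Y_{4,2})(Ω₁) = +0.182556+0.333840i ; Y_{4,2}(Ω₂) = +0.190498+0.154242i ; Δ = -0.016716+0.091754i
  [+3]  conj(Y_{4,3})(Ω₁) = +0.012357-0.355120i ; Y_{4,3}(Ω₂) = -0.034213-0.055819i ; Δ = -0.020245+0.011460i
  [+4]  conj(Y_{4,4})(Ω₁) = -0.078710+0.122806i ; Y_{4,4}(Ω₂) = +0.002003+0.009418i ; Δ = -0.001314-0.000495i
Total Σ_m = -0.189137+0.000000i. Multiply by 1.396263: -0.264085+0.000000i. P_4(cos γ) = -0.264085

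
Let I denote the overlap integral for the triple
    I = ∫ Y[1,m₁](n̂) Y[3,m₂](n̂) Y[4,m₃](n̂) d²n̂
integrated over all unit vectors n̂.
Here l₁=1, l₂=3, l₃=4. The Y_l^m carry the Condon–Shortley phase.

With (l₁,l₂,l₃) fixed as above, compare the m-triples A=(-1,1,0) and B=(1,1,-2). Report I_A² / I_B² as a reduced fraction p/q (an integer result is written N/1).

l's match ⇒ only the (l;m) 3-j factors differ between A and B.
A: triangle coeff Δ(1,3,4) = 1/252; Σ_t [0,0]: t=0:+1/96 = 1/96; (3j)²=1/42 [(1 3 4; -1 1 0)], sign=+1
B: triangle coeff Δ(1,3,4) = 1/252; Σ_t [0,0]: t=0:+1/96 = 1/96; (3j)²=5/84 [(1 3 4; 1 1 -2)], sign=+1
I_A²/I_B² = (1/42)/(5/84) = 2/5

2/5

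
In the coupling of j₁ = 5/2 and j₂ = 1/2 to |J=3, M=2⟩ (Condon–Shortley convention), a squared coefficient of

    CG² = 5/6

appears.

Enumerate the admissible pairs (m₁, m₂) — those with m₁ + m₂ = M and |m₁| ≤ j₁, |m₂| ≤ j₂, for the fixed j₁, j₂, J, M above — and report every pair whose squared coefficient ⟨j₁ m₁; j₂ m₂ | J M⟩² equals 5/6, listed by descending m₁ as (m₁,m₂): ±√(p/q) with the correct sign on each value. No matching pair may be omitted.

Admissible pairs with m₁+m₂ = M = 2: (3/2,1/2), (5/2,-1/2)
  (m₁,m₂)=(5/2,-1/2): CG² = 1/6, CG = +√(1/6)
  (m₁,m₂)=(3/2,1/2): CG² = 5/6, CG = +√(5/6)   ← matches the target
Pairs with CG² = 5/6: (3/2,1/2): +√(5/6)

(3/2,1/2): +√(5/6)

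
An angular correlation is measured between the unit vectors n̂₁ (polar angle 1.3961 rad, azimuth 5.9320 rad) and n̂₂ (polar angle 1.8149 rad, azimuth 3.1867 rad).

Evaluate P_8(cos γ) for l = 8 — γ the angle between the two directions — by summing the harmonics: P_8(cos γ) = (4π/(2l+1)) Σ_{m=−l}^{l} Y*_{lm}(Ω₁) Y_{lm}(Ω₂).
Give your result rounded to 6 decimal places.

Addition theorem: P_8(cos γ) = (4π/17) Σ_m Y*_{lm}(Ω₁) Y_{lm}(Ω₂), m = −8…8:
  term(m=-8) = -0.18463 + 0.00531j   from Y*(Ω₁)=-0.43100 - 0.14864j, Y(Ω₂)=0.37905 - 0.14305j
  term(m=-7) = -0.12124 - 0.04668j   from Y*(Ω₁)=-0.24961 - 0.20321j, Y(Ω₂)=0.38369 - 0.12534j
  term(m=-6) = -0.00528 - 0.00505j   from Y*(Ω₁)=0.09593 + 0.16139j, Y(Ω₂)=-0.03749 + 0.01040j
  term(m=-5) = -0.04779 - 0.10976j   from Y*(Ω₁)=0.06137 + 0.32769j, Y(Ω₂)=-0.34999 + 0.08030j
  term(m=-4) = 0.00011 + 0.00776j   from Y*(Ω₁)=0.01440 - 0.08594j, Y(Ω₂)=-0.08761 + 0.01598j
  term(m=-3) = 0.03786 - 0.09427j   from Y*(Ω₁)=0.16132 - 0.28357j, Y(Ω₂)=0.30853 - 0.04201j
  term(m=-2) = -0.00405 + 0.00411j   from Y*(Ω₁)=-0.03096 + 0.02620j, Y(Ω₂)=0.14162 - 0.01281j
  term(m=-1) = 0.08431 - 0.03528j   from Y*(Ω₁)=-0.30067 + 0.11016j, Y(Ω₂)=-0.28513 + 0.01287j
  term(m=+0) = -0.00419 + 0.00000j   from Y*(Ω₁)=0.02667 + 0.00000j, Y(Ω₂)=-0.15696 + 0.00000j
  term(m=+1) = 0.08431 + 0.03528j   from Y*(Ω₁)=0.30067 + 0.11016j, Y(Ω₂)=0.28513 + 0.01287j
  term(m=+2) = -0.00405 - 0.00411j   from Y*(Ω₁)=-0.03096 - 0.02620j, Y(Ω₂)=0.14162 + 0.01281j
  term(m=+3) = 0.03786 + 0.09427j   from Y*(Ω₁)=-0.16132 - 0.28357j, Y(Ω₂)=-0.30853 - 0.04201j
  term(m=+4) = 0.00011 - 0.00776j   from Y*(Ω₁)=0.01440 + 0.08594j, Y(Ω₂)=-0.08761 - 0.01598j
  term(m=+5) = -0.04779 + 0.10976j   from Y*(Ω₁)=-0.06137 + 0.32769j, Y(Ω₂)=0.34999 + 0.08030j
  term(m=+6) = -0.00528 + 0.00505j   from Y*(Ω₁)=0.09593 - 0.16139j, Y(Ω₂)=-0.03749 - 0.01040j
  term(m=+7) = -0.12124 + 0.04668j   from Y*(Ω₁)=0.24961 - 0.20321j, Y(Ω₂)=-0.38369 - 0.12534j
  term(m=+8) = -0.18463 - 0.00531j   from Y*(Ω₁)=-0.43100 + 0.14864j, Y(Ω₂)=0.37905 + 0.14305j
Accumulated sum -0.48560 + 0.00000j; after 4π/(2l+1) scaling, -0.35895 + 0.00000j ⇒ P_8 = -0.358955

-0.358955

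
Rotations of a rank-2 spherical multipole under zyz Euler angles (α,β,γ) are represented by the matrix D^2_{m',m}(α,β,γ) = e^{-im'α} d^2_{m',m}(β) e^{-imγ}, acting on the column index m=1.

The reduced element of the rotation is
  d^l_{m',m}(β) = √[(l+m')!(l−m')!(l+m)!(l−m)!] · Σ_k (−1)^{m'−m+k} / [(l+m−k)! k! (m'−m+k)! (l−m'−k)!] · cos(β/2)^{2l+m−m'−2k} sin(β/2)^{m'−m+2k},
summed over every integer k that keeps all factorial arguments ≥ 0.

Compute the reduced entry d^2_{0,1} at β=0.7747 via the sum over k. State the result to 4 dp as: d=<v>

d=0.6122

d^2_{0,1}(β=0.7747) via the finite sum:
c=cos(0.774700/2)=0.925913, s=sin(0.774700/2)=0.377736; N=√[2·2·6·1]=4.898979
Admissible k: 1..2 (factorial args all ≥0)
  k=1: (−1)^0·4.8990/(2)·0.9259^3·0.3777^1 = +0.734472
  k=2: (−1)^1·4.8990/(2)·0.9259^1·0.3777^3 = -0.122239
d^2_{0,1}(0.7747) = +0.734472 -0.122239 = +0.612232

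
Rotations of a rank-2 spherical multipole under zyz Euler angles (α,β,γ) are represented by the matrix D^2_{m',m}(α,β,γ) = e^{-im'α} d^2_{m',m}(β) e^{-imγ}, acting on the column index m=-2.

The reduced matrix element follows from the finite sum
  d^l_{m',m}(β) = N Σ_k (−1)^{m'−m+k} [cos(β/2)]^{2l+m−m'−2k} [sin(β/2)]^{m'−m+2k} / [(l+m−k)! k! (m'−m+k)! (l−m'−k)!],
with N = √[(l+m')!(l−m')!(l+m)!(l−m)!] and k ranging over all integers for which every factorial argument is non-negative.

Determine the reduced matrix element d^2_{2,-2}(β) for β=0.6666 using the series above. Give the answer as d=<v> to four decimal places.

d=0.0115

d^2_{2,-2}(β=0.6666) via the finite sum:
c=cos(0.666600/2)=0.944968, s=sin(0.666600/2)=0.327163; N=√[24·1·1·24]=24.000000
Admissible k: 0..0 (factorial args all ≥0)
  k=0: (−1)^4·24.0000/(24)·0.9450^0·0.3272^4 = +0.011457
d^2_{2,-2}(0.6666) = +0.011457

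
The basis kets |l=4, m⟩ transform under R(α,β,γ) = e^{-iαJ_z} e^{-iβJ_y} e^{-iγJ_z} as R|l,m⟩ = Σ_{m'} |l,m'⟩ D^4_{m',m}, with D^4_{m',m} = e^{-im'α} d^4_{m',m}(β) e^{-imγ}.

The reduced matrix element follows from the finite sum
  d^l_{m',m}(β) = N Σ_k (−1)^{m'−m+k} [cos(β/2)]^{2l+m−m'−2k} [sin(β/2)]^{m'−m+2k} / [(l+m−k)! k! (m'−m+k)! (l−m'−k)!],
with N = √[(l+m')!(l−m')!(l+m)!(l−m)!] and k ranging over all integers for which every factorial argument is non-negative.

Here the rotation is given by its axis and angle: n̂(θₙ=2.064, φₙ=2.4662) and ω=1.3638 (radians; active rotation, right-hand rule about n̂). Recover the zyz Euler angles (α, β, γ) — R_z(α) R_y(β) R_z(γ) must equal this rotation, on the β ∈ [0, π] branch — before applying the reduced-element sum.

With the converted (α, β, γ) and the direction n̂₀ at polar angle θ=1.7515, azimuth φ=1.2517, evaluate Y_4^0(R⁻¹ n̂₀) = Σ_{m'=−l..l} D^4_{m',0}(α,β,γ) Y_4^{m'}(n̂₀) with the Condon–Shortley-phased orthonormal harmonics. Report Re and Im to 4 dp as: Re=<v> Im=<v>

Axis–angle → zyz. n̂ = (sinθₙcosφₙ, sinθₙsinφₙ, cosθₙ) = (-0.687447, +0.550692, -0.473450), ω = 1.3638.
R = I cosω + sinω [n̂]ₓ + (1−cosω) n̂n̂ᵀ gives
  R = [+0.580978, +0.162576, +0.797517; -0.764110, +0.446457, +0.465631; -0.280356, -0.879912, +0.383608]
β = atan2(√(R₁₃²+R₂₃²), R₃₃) = 1.177097; α = atan2(R₂₃, R₁₃) mod 2π = 0.528460; γ = atan2(R₃₂, −R₃₁) mod 2π = 5.020838
Need the full column D^4_{m',0} for m'=−4..4 at α=0.5285, β=1.1771, γ=5.0208.
cos(β/2)=0.831747, sin(β/2)=0.555154
d^4_{-4,0}: single k=4 term ⇒ +0.380338;  D = -0.196538+0.325622i
d^4_{-3,0}: k∈[3..4] ⇒ +0.805865 -0.359010 = +0.446855;  D = -0.006517+0.446807i
d^4_{-2,0}: k∈[2..4] ⇒ +0.968049 -1.150033 +0.192126 = +0.010142;  D = +0.004985+0.008832i
d^4_{-1,0}: k∈[1..4] ⇒ +0.683705 -1.827530 +0.814158 -0.060451 = -0.390117;  D = -0.336899-0.196699i
d^4_{0,0}: k∈[0..4] ⇒ +0.229051 -1.632661 +1.636526 -0.324030 +0.009022 = -0.082092;  D = -0.082092+0.000000i
d^4_{1,0}: k∈[0..3] ⇒ -0.683705 +1.827530 -0.814158 +0.060451 = +0.390117;  D = +0.336899-0.196699i
d^4_{2,0}: k∈[0..2] ⇒ +0.968049 -1.150033 +0.192126 = +0.010142;  D = +0.004985-0.008832i
d^4_{3,0}: k∈[0..1] ⇒ -0.805865 +0.359010 = -0.446855;  D = +0.006517+0.446807i
d^4_{4,0}: single k=0 term ⇒ +0.380338;  D = -0.196538-0.325622i
Y_4^{m'}(θ=1.7515,φ=1.2517) and Σ D·Y over m':
  (-0.1965+0.3256i)·(+0.1203+0.3966i)  (-0.0065+0.4468i)·(+0.1751-0.1233i)  (+0.0050+0.0088i)·(+0.2012+0.1492i)  (-0.3369-0.1967i)·(+0.0728-0.2203i)  (-0.0821+0.0000i)·(+0.2187+0.0000i)  (+0.3369-0.1967i)·(-0.0728-0.2203i)  (+0.0050-0.0088i)·(+0.2012-0.1492i)  (+0.0065+0.4468i)·(-0.1751-0.1233i)  (-0.1965-0.3256i)·(+0.1203-0.3966i)
Y_4^0(R⁻¹ n̂) = -0.351934+0.000000i

Re=-0.3519 Im=0.0000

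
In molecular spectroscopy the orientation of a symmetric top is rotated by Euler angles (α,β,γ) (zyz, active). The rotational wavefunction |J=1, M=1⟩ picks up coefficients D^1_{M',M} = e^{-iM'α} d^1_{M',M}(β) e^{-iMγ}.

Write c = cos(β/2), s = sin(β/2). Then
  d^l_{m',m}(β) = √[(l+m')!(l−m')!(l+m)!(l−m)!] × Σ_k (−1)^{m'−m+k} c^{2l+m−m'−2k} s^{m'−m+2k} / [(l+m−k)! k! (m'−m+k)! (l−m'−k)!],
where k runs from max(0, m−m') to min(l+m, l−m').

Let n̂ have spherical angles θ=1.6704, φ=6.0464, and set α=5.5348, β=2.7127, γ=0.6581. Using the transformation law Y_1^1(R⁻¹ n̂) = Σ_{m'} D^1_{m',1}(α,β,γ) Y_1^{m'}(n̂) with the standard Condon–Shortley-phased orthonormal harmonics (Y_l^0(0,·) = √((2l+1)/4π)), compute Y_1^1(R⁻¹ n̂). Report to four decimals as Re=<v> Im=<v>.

Re=0.1014 Im=-0.2912

Need the full column D^1_{m',1} for m'=−1..1 at α=5.5348, β=2.7127, γ=0.6581.
cos(β/2)=0.212806, sin(β/2)=0.977094
d^1_{-1,1}: single k=2 term ⇒ +0.954713;  D = +0.156165-0.941855i
d^1_{0,1}: single k=1 term ⇒ +0.294060;  D = +0.232647-0.179852i
d^1_{1,1}: single k=0 term ⇒ +0.045287;  D = +0.045102+0.004083i
Y_1^{m'}(θ=1.6704,φ=6.0464) and Σ D·Y over m':
  (+0.1562-0.9419i)·(+0.3342+0.0806i)  (+0.2326-0.1799i)·(-0.0486+0.0000i)  (+0.0451+0.0041i)·(-0.3342+0.0806i)
Y_1^1(R⁻¹ n̂) = +0.101438-0.291153i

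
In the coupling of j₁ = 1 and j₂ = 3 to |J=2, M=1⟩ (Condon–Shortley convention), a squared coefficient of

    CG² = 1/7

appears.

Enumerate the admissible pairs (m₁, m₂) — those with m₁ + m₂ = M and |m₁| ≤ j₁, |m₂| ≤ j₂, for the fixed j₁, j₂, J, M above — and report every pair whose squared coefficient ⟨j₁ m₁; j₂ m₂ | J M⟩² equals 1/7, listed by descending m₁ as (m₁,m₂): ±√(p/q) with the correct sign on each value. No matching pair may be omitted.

Admissible pairs with m₁+m₂ = M = 1: (-1,2), (0,1), (1,0)
  (m₁,m₂)=(1,0): CG² = 1/7, CG = +√(1/7)   ← matches the target
  (m₁,m₂)=(0,1): CG² = 8/21, CG = −√(8/21)
  (m₁,m₂)=(-1,2): CG² = 10/21, CG = +√(10/21)
Pairs with CG² = 1/7: (1,0): +√(1/7)

(1,0): +√(1/7)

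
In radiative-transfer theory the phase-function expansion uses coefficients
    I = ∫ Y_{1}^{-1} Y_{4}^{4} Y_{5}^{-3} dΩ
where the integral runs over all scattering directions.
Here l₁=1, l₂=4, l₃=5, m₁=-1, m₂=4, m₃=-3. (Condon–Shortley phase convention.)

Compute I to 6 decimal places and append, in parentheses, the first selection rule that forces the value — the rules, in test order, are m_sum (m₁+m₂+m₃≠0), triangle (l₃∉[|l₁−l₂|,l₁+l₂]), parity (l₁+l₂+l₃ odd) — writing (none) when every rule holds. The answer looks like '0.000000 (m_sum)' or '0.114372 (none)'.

Checks pass: Σm=0; 10 even; l₃=5∈[3,5].
(2·1+1)(2·4+1)(2·5+1) = 297
Δ: 0! 2! 8! / 11! → 1/495
sum: t=0:+1/576 = 1/576
3j²(1 4 5; 0 0 0) = Δ·Π!·Σ² = 5/99  (sign -1)
sum: t=0:+1/80640 = 1/80640
3j²(1 4 5; -1 4 -3) = Δ·Π!·Σ² = 1/495  (sign +1)
combine: 4πI² = 297·5/99·1/495 = 1/33
take √, sign -1: I = -0.04910640
No selection rule forces the value: the integral is nonzero (none).

-0.049106 (none)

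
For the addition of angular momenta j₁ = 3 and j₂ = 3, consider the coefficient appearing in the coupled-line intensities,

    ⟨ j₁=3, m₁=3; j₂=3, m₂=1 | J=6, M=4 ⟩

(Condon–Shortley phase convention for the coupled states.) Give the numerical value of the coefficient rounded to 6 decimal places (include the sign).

+√(5/22) ≈ +0.476731

triangle: 0!·6!·6!/13! = 518400/6227020800
(j±m)!: 6!·0!·4!·2!·10!·2! = 250822656000
prefactor² = (2J+1)·Δ·N² = 2985984000/11
  k=0: +1/(0!·0!·0!·4!·6!·2!) = 1/34560
Σ = 1/34560  ⇒  CG² = 2985984000/11·(1/34560)² = 5/22
CG = +√(5/22) = +0.476731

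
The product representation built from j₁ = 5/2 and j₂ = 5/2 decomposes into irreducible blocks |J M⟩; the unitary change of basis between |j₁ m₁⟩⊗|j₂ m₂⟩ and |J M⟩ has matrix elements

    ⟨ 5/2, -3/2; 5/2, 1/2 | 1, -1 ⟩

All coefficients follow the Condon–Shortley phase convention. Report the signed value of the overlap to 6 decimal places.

triangle: 4!·1!·1!/7! = 24/5040
(j±m)!: 1!·4!·3!·2!·0!·2! = 576
prefactor² = (2J+1)·Δ·N² = 288/35
  k=3: −1/(3!·1!·1!·0!·0!·1!) = -1/6
Σ = -1/6  ⇒  CG² = 288/35·(-1/6)² = 8/35
CG = −√(8/35) = -0.478091

−√(8/35) = -0.478091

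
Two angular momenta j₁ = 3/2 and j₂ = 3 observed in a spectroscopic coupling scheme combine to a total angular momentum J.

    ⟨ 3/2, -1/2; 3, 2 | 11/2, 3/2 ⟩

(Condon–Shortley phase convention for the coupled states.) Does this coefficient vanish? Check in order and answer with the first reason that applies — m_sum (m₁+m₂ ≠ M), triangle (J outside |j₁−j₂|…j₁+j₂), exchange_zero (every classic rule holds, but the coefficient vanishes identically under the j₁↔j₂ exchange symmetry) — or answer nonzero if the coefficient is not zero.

m-sum: m₁+m₂ = -1/2+2 = 3/2, M = 3/2  ✓
triangle: need |j₁−j₂| ≤ J ≤ j₁+j₂, i.e. J ∈ [3/2, 9/2]; J = 11/2 is outside ✗ ⇒ coefficient is 0

triangle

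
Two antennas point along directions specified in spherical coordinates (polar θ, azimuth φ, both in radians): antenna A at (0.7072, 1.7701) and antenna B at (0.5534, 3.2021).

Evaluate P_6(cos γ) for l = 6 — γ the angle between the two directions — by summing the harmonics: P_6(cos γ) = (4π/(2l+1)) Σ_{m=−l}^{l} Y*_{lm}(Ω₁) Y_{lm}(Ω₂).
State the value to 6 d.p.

-0.105567

Summing Y*_{l m}(θ₁,φ₁)·Y_{l m}(θ₂,φ₂) over m ∈ [−6, 6]; prefactor 4π/(2·6+1) = 0.966644:
  term(m=-6) = -0.00025 - 0.00027j   from Y*(Ω₁)=-0.01331 - 0.03381j, Y(Ω₂)=0.00952 - 0.00362j
  term(m=-5) = 0.00538 - 0.00646j   from Y*(Ω₁)=-0.12365 + 0.08000j, Y(Ω₂)=-0.05450 + 0.01701j
  term(m=-4) = 0.05485 + 0.03402j   from Y*(Ω₁)=0.23794 + 0.24363j, Y(Ω₂)=0.18400 - 0.04542j
  term(m=-3) = -0.07360 + 0.16642j   from Y*(Ω₁)=0.25661 - 0.37677j, Y(Ω₂)=-0.39262 + 0.07206j
  term(m=-2) = -0.10124 - 0.02885j   from Y*(Ω₁)=-0.20505 - 0.08636j, Y(Ω₂)=0.46966 - 0.05712j
  term(m=-1) = -0.00391 + 0.02803j   from Y*(Ω₁)=0.05302 - 0.26251j, Y(Ω₂)=-0.10547 + 0.00639j
  term(m=+0) = 0.12834 + 0.00000j   from Y*(Ω₁)=-0.31384 + 0.00000j, Y(Ω₂)=-0.40894 + 0.00000j
  term(m=+1) = -0.00391 - 0.02803j   from Y*(Ω₁)=-0.05302 - 0.26251j, Y(Ω₂)=0.10547 + 0.00639j
  term(m=+2) = -0.10124 + 0.02885j   from Y*(Ω₁)=-0.20505 + 0.08636j, Y(Ω₂)=0.46966 + 0.05712j
  term(m=+3) = -0.07360 - 0.16642j   from Y*(Ω₁)=-0.25661 - 0.37677j, Y(Ω₂)=0.39262 + 0.07206j
  term(m=+4) = 0.05485 - 0.03402j   from Y*(Ω₁)=0.23794 - 0.24363j, Y(Ω₂)=0.18400 + 0.04542j
  term(m=+5) = 0.00538 + 0.00646j   from Y*(Ω₁)=0.12365 + 0.08000j, Y(Ω₂)=0.05450 + 0.01701j
  term(m=+6) = -0.00025 + 0.00027j   from Y*(Ω₁)=-0.01331 + 0.03381j, Y(Ω₂)=0.00952 + 0.00362j
Accumulated sum -0.10921 + 0.00000j; after 4π/(2l+1) scaling, -0.10557 + 0.00000j ⇒ P_6 = -0.105567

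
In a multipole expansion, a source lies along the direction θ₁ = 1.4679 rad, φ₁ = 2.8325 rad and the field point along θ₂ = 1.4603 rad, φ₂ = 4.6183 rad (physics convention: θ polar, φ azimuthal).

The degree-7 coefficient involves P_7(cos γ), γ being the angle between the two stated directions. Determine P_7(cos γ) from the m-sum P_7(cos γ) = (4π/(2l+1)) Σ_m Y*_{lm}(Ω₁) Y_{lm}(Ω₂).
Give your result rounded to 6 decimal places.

0.293452

Summing Y*_{l m}(θ₁,φ₁)·Y_{l m}(θ₂,φ₂) over m ∈ [−7, 7]; prefactor 4π/(2·7+1) = 0.837758:
  m=-7: Y*=0.26921 + 0.39960j  Y=0.29321 - 0.37887j  product 0.23033 + 0.01517j
  m=-6: Y*=-0.05212 - 0.17871j  Y=-0.16802 - 0.10641j  product -0.01026 + 0.03557j
  m=-5: Y*=0.00781 - 0.30822j  Y=0.13581 - 0.26707j  product -0.08126 - 0.04395j
  m=-4: Y*=-0.06934 + 0.19956j  Y=-0.20871 - 0.08248j  product 0.03093 - 0.03593j
  m=-3: Y*=-0.15155 + 0.20206j  Y=0.06712 - 0.23145j  product 0.03659 + 0.04864j
  m=-2: Y*=0.17954 - 0.12769j  Y=-0.22909 - 0.04363j  product -0.04670 + 0.02142j
  m=-1: Y*=0.21972 - 0.07016j  Y=0.02046 - 0.21684j  product -0.01072 - 0.04908j
  m=+0: Y*=-0.22271 + 0.00000j  Y=-0.23547 + 0.00000j  product 0.05244 + 0.00000j
  m=+1: Y*=-0.21972 - 0.07016j  Y=-0.02046 - 0.21684j  product -0.01072 + 0.04908j
  m=+2: Y*=0.17954 + 0.12769j  Y=-0.22909 + 0.04363j  product -0.04670 - 0.02142j
  m=+3: Y*=0.15155 + 0.20206j  Y=-0.06712 - 0.23145j  product 0.03659 - 0.04864j
  m=+4: Y*=-0.06934 - 0.19956j  Y=-0.20871 + 0.08248j  product 0.03093 + 0.03593j
  m=+5: Y*=-0.00781 - 0.30822j  Y=-0.13581 - 0.26707j  product -0.08126 + 0.04395j
  m=+6: Y*=-0.05212 + 0.17871j  Y=-0.16802 + 0.10641j  product -0.01026 - 0.03557j
  m=+7: Y*=-0.26921 + 0.39960j  Y=-0.29321 - 0.37887j  product 0.23033 - 0.01517j
Σ over m = 0.35028 + 0.00000j; ×(4π/15) → 0.29345 + 0.00000j. Real part: 0.293452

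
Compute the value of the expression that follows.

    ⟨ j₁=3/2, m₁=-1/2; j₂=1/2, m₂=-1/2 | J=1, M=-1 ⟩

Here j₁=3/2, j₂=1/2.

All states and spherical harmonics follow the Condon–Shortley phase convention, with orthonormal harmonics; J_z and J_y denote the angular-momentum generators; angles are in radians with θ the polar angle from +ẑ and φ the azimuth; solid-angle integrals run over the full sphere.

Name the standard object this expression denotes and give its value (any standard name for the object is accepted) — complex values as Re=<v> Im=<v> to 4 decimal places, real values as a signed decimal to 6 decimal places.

This is a Clebsch–Gordan (vector-coupling) coefficient.
√[3·1!2!0!/4! · 1!2!0!1!0!2!] = √(1)
  +(−1)^0/∏(0,1,2,0,0,0)! = 1/2  (running 1/2)
⟨..|..⟩ = √(1)·(1/2) = +0.500000

Clebsch–Gordan coefficient, +√(1/4) ≈ +0.500000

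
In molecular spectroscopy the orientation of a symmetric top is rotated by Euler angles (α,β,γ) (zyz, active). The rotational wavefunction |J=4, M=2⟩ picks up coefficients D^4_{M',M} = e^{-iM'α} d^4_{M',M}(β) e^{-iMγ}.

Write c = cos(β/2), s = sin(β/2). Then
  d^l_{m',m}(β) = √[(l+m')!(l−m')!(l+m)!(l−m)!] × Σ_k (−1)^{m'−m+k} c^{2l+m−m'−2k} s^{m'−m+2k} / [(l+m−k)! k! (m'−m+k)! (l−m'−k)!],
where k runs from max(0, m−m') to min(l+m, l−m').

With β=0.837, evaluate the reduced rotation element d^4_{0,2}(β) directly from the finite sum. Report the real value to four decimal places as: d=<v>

d^4_{0,2}(β=0.8370) via the finite sum:
c=cos(0.837000/2)=0.913700, s=sin(0.837000/2)=0.406390; N=√[24·24·720·2]=910.735966
Admissible k: 2..4 (factorial args all ≥0)
  k=2: (−1)^0·910.7360/(96)·0.9137^6·0.4064^2 = +0.911651
  k=3: (−1)^1·910.7360/(36)·0.9137^4·0.4064^4 = -0.480925
  k=4: (−1)^2·910.7360/(96)·0.9137^2·0.4064^6 = +0.035677
d^4_{0,2}(0.8370) = +0.911651 -0.480925 +0.035677 = +0.466403

d=0.4664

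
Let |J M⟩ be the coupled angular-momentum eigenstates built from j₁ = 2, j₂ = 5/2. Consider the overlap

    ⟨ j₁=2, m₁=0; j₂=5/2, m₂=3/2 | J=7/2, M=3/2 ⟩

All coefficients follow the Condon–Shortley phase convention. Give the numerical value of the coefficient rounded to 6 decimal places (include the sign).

-0.534522  (= −√(2/7))

√[8·1!3!4!/9! · 2!2!4!1!5!2!] = √(512/7)
  +(−1)^0/∏(0,1,2,4,1,0)! = 1/48  (running 1/48)
  +(−1)^1/∏(1,0,1,3,2,1)! = -1/12  (running -1/16)
⟨..|..⟩ = √(512/7)·(-1/16) = -0.534522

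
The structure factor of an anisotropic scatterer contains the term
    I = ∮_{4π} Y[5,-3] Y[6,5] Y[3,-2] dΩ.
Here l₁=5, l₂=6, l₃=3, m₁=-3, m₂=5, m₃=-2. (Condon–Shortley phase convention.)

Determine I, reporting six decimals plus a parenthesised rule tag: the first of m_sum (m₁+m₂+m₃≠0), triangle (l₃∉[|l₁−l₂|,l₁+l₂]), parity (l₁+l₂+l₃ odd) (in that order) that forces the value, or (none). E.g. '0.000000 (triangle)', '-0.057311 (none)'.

-0.169016 (none)

m-sum 0 ✓  L=14 even ✓  1≤3≤11 ✓
Π(2lᵢ+1) = 11×13×7 = 1001
triangle coeff Δ(5,6,3) = 1/675675
Σ_t [3,5]: t=3:−1/8640 t=4:+1/2304 t=5:−1/8640 = 7/34560
(3j)²=7/429 [(5 6 3; 0 0 0)], sign=-1
Σ_t [7,8]: t=7:−1/120960 t=8:+1/483840 = -1/161280
(3j)²=2/91 [(5 6 3; -3 5 -2)], sign=+1
⇒ 4πI² = 14/39
I = (-1)√(14/39/(4π)) = -0.16901560
No selection rule forces the value: the integral is nonzero (none).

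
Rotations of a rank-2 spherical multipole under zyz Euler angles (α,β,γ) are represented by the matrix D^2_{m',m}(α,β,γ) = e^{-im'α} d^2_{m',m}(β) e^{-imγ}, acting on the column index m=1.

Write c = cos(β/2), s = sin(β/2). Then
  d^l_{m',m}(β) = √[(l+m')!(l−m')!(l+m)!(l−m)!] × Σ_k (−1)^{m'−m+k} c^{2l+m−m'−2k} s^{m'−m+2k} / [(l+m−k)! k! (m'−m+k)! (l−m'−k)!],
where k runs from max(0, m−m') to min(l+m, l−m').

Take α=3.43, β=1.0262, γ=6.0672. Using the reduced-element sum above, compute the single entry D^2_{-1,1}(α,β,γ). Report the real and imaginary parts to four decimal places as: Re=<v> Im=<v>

First d^2_{-1,1}(β=1.0262), then the phase factors e^{-i(-1)α} and e^{-i(1)γ}:
With c≡cos(β/2)=0.871227 and s≡sin(β/2)=0.490880, N=[1·6·6·1]^{1/2}=6.000000
The bounds max(0,m−m')=2 and min(l+m,l−m')=3 give 2 terms
  k=2: (−1)^0·6.0000/(2)·0.8712^2·0.4909^2 = +0.548700
  k=3: (−1)^1·6.0000/(6)·0.8712^0·0.4909^4 = -0.058063
d^2_{-1,1}(1.0262) = +0.548700 -0.058063 = +0.490637
Attach z-rotation phases: D = e^{-i(-1)(3.4300)}·(+0.490637)·e^{-i(1)(6.0672)} = -0.429537-0.237113i

Re=-0.4295 Im=-0.2371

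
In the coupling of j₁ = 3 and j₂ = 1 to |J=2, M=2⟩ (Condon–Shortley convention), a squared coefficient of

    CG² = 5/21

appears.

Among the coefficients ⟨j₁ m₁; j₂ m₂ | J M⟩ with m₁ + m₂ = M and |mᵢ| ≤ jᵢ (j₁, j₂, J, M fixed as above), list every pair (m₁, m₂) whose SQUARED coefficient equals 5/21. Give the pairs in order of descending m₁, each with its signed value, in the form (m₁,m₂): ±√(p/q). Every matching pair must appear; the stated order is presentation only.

Admissible pairs with m₁+m₂ = M = 2: (1,1), (2,0), (3,-1)
  (m₁,m₂)=(3,-1): CG² = 5/7, CG = +√(5/7)
  (m₁,m₂)=(2,0): CG² = 5/21, CG = −√(5/21)   ← matches the target
  (m₁,m₂)=(1,1): CG² = 1/21, CG = +√(1/21)
Pairs with CG² = 5/21: (2,0): −√(5/21)

(2,0): −√(5/21)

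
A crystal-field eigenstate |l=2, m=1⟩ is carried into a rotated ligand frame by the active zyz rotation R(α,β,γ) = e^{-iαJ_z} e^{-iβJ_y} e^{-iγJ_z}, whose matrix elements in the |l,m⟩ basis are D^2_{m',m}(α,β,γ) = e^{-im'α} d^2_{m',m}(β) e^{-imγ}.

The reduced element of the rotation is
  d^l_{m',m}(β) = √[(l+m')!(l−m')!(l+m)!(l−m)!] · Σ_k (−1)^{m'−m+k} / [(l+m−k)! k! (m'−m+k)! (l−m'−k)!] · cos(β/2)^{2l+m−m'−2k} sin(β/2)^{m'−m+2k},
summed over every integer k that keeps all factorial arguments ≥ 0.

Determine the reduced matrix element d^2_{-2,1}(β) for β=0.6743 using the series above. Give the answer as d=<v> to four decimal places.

d^2_{-2,1}(β=0.6743) via the finite sum:
Half-angle: c=0.943701, s=0.330799. N=√(1·24·6·1)=12.000000
k∈{3} keeps every argument non-negative
  k=3: (−1)^0·12.0000/(6)·0.9437^1·0.3308^3 = +0.068321
d^2_{-2,1}(0.6743) = +0.068321

d=0.0683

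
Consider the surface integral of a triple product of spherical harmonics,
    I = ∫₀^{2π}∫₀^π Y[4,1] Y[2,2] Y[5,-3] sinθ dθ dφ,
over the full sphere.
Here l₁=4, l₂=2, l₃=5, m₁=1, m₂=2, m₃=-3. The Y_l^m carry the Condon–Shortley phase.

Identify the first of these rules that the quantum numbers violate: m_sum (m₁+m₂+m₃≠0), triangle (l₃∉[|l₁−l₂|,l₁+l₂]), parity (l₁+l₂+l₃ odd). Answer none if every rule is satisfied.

parity

Σmᵢ = 0  ✓
l₃∈[|l₁−l₂|,l₁+l₂]=[2,6], have l₃=5  ✓
Σlᵢ = 11 ⇒ odd  ✗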